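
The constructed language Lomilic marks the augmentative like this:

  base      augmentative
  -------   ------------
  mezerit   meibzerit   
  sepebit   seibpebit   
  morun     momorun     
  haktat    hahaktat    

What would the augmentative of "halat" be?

mezerit and haktat both end in -t yet inflect differently (meibzerit, hahaktat), so the final letter is not what conditions the rule; the last vowel is.
"halat" has last vowel 'a'. The one such stem in the data (haktat → hahaktat) repeats the first consonant+vowel as a prefix (as does morun), so the same rule applies.
So halat → hahalat.

hahalat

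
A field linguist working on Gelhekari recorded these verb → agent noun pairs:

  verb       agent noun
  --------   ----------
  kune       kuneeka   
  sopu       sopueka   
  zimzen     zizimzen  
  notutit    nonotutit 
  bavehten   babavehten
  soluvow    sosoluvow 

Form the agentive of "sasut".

kune and zimzen both have last vowel 'e' yet inflect differently (kuneeka, zizimzen), so the last vowel is not what conditions the rule; whether the stem ends in a vowel or a consonant is.
"sasut" ends in a consonant. The stems ending in a consonant (zimzen → zizimzen, notutit → nonotutit, bavehten → babavehten) repeat the first consonant+vowel as a prefix.
The other pattern: stems ending in a vowel add -eka.
So sasut → sasasut.

sasasut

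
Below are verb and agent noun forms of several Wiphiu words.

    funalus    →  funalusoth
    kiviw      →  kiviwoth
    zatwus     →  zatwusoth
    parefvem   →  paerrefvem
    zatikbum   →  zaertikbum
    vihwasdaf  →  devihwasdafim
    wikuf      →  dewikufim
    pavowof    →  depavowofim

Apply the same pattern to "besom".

beersom

funalus and zatikbum both have last vowel 'u' yet inflect differently (funalusoth, zaertikbum), so the last vowel is not what conditions the rule; the final letter is.
"besom" ends in -m. The stems ending in -m (parefvem → paerrefvem, zatikbum → zaertikbum) insert -er- after the first vowel.
The other patterns: stems ending in -s or -w add -oth; stems ending in -f add de- … -im around the stem.
So besom → beersom.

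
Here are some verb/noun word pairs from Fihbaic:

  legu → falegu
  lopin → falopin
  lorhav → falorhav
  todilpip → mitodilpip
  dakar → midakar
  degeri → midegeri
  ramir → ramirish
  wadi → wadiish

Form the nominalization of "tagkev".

mitagkev

dakar and ramir both end in -r yet inflect differently (midakar, ramirish), so the final letter is not what conditions the rule; the first letter is.
"tagkev" begins with t-. The one such stem in the data (todilpip → mitodilpip) adds the prefix mi-, so the same rule applies.
The other patterns: stems beginning with l- add the prefix fa-; stems beginning with r- or w- add -ish.
So tagkev → mitagkev.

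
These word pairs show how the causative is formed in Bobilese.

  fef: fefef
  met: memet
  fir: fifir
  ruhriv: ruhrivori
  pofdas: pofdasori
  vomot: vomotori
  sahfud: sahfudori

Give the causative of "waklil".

waklilori

met and vomot both end in -t yet inflect differently (memet, vomotori), so the final letter is not what conditions the rule; the number of vowels is.
"waklil" has 2 vowels. The stems with 2 vowels (ruhriv → ruhrivori, pofdas → pofdasori, sahfud → sahfudori) add -ori.
So waklil → waklilori.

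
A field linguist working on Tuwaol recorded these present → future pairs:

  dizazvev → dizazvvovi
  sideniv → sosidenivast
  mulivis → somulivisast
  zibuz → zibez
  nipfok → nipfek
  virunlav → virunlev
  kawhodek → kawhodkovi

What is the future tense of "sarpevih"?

sosarpevihast

dizazvev and sideniv both end in -v yet inflect differently (dizazvvovi, sosidenivast), so the final letter is not what conditions the rule; the last vowel is.
"sarpevih" has last vowel 'i'. The stems whose last vowel is 'i' (mulivis → somulivisast, sideniv → sosidenivast) add so- … -ast around the stem.
So sarpevih → sosarpevihast.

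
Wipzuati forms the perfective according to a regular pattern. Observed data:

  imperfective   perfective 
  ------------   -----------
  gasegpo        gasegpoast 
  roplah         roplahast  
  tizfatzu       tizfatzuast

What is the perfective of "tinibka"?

tinibkaast

Every pair shown (gasegpo → gasegpoast, roplah → roplahast, tizfatzu → tizfatzuast) follows the same rule: add -ast.
So tinibka → tinibkaast.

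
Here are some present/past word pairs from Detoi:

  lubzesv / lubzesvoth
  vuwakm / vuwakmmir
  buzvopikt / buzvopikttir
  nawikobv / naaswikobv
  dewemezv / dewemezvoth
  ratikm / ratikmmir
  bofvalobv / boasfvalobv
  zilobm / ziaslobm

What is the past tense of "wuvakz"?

wuvakzzir

zilobm and vuwakm both end in -m yet inflect differently (ziaslobm, vuwakmmir), so the final letter is not what conditions the rule; the second-to-last letter is.
"wuvakz" has second-to-last letter 'k'. The stems whose second-to-last letter is 'k' (vuwakm → vuwakmmir, buzvopikt → buzvopikttir, ratikm → ratikmmir) double the final consonant and add -ir.
So wuvakz → wuvakzzir.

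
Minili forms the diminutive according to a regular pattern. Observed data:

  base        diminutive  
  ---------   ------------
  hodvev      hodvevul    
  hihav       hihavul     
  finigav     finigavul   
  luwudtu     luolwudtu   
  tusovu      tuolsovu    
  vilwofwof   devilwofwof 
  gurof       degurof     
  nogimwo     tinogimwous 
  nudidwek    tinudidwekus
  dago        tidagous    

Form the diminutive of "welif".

dewelif

vilwofwof and nogimwo both have last vowel 'o' yet inflect differently (devilwofwof, tinogimwous), so the last vowel is not what conditions the rule; the final letter is.
"welif" ends in -f. The stems ending in -f (vilwofwof → devilwofwof, gurof → degurof) add the prefix de-.
The other patterns: stems ending in -v add -ul; stems ending in -u insert -ol- after the first vowel; stems ending in -k or -o add ti- … -us around the stem.
So welif → dewelif.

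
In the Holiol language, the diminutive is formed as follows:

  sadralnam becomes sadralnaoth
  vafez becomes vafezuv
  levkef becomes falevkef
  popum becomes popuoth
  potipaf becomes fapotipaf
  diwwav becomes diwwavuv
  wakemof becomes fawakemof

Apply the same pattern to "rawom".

rawooth

potipaf and sadralnam both have last vowel 'a' yet inflect differently (fapotipaf, sadralnaoth), so the last vowel is not what conditions the rule; the final letter is.
"rawom" ends in -m. The stems ending in -m (sadralnam → sadralnaoth, popum → popuoth) drop the final letter and add -oth.
So rawom → rawooth.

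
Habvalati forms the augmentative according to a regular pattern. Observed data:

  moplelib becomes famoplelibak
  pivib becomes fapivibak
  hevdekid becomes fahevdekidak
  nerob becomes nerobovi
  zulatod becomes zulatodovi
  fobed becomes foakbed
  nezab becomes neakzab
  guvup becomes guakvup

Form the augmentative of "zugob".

zugobovi

moplelib and nerob both end in -b yet inflect differently (famoplelibak, nerobovi), so the final letter is not what conditions the rule; the last vowel is.
"zugob" has last vowel 'o'. The stems whose last vowel is 'o' (nerob → nerobovi, zulatod → zulatodovi) add -ovi.
So zugob → zugobovi.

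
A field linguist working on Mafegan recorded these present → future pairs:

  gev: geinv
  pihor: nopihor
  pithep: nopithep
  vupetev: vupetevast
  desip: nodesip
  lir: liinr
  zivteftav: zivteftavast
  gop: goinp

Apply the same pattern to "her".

heinr

"her" has 1 vowel. The stems with 1 vowel (gop → goinp, lir → liinr, gev → geinv) insert -in- after the first vowel.
The other patterns: stems with 2 vowels add the prefix no-; stems with 3 vowels add -ast.
So her → heinr.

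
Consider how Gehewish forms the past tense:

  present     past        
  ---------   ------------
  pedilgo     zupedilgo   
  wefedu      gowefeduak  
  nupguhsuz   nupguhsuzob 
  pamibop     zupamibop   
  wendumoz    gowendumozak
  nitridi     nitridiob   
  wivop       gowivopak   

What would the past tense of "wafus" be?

"wafus" begins with w-. The stems beginning with w- (wefedu → gowefeduak, wendumoz → gowendumozak, wivop → gowivopak) add go- … -ak around the stem.
So wafus → gowafusak.

gowafusak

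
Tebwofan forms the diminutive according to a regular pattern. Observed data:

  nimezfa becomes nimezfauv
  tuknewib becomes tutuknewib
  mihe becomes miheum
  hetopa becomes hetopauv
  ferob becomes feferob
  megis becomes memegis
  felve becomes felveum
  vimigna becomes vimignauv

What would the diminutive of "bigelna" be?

bigelnauv

mihe and megis both begin with m- yet inflect differently (miheum, memegis), so the first letter is not what conditions the rule; the final letter is.
"bigelna" ends in -a. The stems ending in -a (vimigna → vimignauv, hetopa → hetopauv, nimezfa → nimezfauv) add -uv.
The other patterns: stems ending in -e add -um; stems ending in -b or -s repeat the first consonant+vowel as a prefix.
So bigelna → bigelnauv.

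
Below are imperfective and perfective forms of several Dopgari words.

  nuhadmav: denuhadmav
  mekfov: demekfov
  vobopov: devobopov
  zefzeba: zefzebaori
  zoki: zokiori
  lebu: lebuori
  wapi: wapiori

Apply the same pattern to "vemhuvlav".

"vemhuvlav" ends in a consonant. The stems ending in a consonant (nuhadmav → denuhadmav, mekfov → demekfov, vobopov → devobopov) add the prefix de-.
The other pattern: stems ending in a vowel add -ori.
So vemhuvlav → devemhuvlav.

devemhuvlav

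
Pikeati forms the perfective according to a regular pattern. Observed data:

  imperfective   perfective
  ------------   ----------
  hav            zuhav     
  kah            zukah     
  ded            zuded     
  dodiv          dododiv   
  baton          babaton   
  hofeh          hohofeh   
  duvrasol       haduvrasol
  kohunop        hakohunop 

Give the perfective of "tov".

zutov

hav and dodiv both end in -v yet inflect differently (zuhav, dododiv), so the final letter is not what conditions the rule; the number of vowels is.
"tov" has 1 vowel. The stems with 1 vowel (hav → zuhav, kah → zukah, ded → zuded) add the prefix zu-.
The other patterns: stems with 2 vowels repeat the first consonant+vowel as a prefix; stems with 3 vowels add the prefix ha-.
So tov → zutov.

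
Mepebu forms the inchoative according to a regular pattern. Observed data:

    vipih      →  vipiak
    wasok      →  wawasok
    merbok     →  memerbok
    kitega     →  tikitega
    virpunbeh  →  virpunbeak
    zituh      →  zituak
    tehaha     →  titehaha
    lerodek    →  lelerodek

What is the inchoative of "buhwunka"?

"buhwunka" ends in -a. The stems ending in -a (tehaha → titehaha, kitega → tikitega) add the prefix ti-.
The other patterns: stems ending in -h drop the final letter and add -ak; stems ending in -k repeat the first consonant+vowel as a prefix.
So buhwunka → tibuhwunka.

tibuhwunka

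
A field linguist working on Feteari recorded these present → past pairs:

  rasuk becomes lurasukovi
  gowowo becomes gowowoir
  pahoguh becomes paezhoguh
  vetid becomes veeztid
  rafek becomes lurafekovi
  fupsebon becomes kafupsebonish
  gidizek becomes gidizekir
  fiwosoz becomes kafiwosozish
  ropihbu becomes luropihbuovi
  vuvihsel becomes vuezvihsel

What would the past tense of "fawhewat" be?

kafawhewatish

gidizek and rasuk both end in -k yet inflect differently (gidizekir, lurasukovi), so the final letter is not what conditions the rule; the first letter is.
"fawhewat" begins with f-. The stems beginning with f- (fiwosoz → kafiwosozish, fupsebon → kafupsebonish) add ka- … -ish around the stem.
So fawhewat → kafawhewatish.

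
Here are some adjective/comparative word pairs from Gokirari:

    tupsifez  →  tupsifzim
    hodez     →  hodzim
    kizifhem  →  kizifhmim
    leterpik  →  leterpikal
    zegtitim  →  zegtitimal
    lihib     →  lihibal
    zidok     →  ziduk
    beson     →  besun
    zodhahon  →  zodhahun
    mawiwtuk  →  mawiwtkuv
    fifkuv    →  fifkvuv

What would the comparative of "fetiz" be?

kizifhem and zegtitim both end in -m yet inflect differently (kizifhmim, zegtitimal), so the final letter is not what conditions the rule; the last vowel is.
"fetiz" has last vowel 'i'. The stems whose last vowel is 'i' (leterpik → leterpikal, zegtitim → zegtitimal, lihib → lihibal) add -al.
The other patterns: stems whose last vowel is 'e' delete the last vowel and add -im; stems whose last vowel is 'o' change the last vowel to 'u'; stems whose last vowel is 'u' delete the last vowel and add -uv.
So fetiz → fetizal.

fetizal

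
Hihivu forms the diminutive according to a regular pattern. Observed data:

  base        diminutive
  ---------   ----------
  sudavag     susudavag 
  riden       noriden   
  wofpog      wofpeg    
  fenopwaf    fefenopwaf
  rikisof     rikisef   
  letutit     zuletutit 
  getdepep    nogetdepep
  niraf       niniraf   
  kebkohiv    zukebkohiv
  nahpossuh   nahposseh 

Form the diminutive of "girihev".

nogirihev

"girihev" has last vowel 'e'. The stems whose last vowel is 'e' (getdepep → nogetdepep, riden → noriden) add the prefix no-.
The other patterns: stems whose last vowel is 'a' repeat the first consonant+vowel as a prefix; stems whose last vowel is 'i' add the prefix zu-; stems whose last vowel is 'o' or 'u' change the last vowel to 'e'.
So girihev → nogirihev.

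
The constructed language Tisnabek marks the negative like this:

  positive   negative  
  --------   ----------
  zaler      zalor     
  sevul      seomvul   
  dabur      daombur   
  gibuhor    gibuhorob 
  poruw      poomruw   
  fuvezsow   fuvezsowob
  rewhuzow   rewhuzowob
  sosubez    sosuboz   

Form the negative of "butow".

butowob

poruw and fuvezsow both end in -w yet inflect differently (poomruw, fuvezsowob), so the final letter is not what conditions the rule; the last vowel is.
"butow" has last vowel 'o'. The stems whose last vowel is 'o' (fuvezsow → fuvezsowob, gibuhor → gibuhorob, rewhuzow → rewhuzowob) add -ob.
So butow → butowob.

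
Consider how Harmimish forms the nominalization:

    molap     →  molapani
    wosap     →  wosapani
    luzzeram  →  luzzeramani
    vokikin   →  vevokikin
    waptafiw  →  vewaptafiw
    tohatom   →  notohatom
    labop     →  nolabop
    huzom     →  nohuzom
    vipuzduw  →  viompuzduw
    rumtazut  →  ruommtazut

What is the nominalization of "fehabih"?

vefehabih

luzzeram and tohatom both end in -m yet inflect differently (luzzeramani, notohatom), so the final letter is not what conditions the rule; the last vowel is.
"fehabih" has last vowel 'i'. The stems whose last vowel is 'i' (vokikin → vevokikin, waptafiw → vewaptafiw) add the prefix ve-.
The other patterns: stems whose last vowel is 'a' add -ani; stems whose last vowel is 'o' add the prefix no-; stems whose last vowel is 'u' insert -om- after the first vowel.
So fehabih → vefehabih.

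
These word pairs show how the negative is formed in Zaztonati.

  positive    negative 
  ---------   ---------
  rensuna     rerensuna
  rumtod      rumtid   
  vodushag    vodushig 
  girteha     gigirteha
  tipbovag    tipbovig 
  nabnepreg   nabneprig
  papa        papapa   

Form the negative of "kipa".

kikipa

girteha and tipbovag both have last vowel 'a' yet inflect differently (gigirteha, tipbovig), so the last vowel is not what conditions the rule; the final letter is.
"kipa" ends in -a. The stems ending in -a (girteha → gigirteha, rensuna → rerensuna, papa → papapa) repeat the first consonant+vowel as a prefix.
So kipa → kikipa.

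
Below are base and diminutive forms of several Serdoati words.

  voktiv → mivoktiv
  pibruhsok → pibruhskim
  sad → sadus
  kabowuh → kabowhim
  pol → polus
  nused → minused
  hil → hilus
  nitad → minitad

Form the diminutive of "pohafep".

pohafpim

sad and nused both end in -d yet inflect differently (sadus, minused), so the final letter is not what conditions the rule; the number of vowels is.
"pohafep" has 3 vowels. The stems with 3 vowels (pibruhsok → pibruhskim, kabowuh → kabowhim) delete the last vowel and add -im.
So pohafep → pohafpim.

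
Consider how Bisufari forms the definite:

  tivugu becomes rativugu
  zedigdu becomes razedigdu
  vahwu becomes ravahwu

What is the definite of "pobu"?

rapobu

Every pair shown (tivugu → rativugu, zedigdu → razedigdu, vahwu → ravahwu) follows the same rule: add the prefix ra-.
So pobu → rapobu.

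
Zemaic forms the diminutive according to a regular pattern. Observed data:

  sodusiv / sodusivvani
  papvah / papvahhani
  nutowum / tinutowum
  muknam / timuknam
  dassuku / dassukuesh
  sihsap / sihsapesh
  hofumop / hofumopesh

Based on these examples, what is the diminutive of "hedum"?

papvah and muknam both have last vowel 'a' yet inflect differently (papvahhani, timuknam), so the last vowel is not what conditions the rule; the final letter is.
"hedum" ends in -m. The stems ending in -m (nutowum → tinutowum, muknam → timuknam) add the prefix ti-.
The other patterns: stems ending in -h or -v double the final consonant and add -ani; stems ending in -p or -u add -esh.
So hedum → tihedum.

tihedum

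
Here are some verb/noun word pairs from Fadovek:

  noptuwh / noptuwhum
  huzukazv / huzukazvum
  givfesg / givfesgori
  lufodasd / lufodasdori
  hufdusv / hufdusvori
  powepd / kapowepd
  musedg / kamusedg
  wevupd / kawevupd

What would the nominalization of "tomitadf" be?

"tomitadf" has second-to-last letter 'd'. The one such stem in the data (musedg → kamusedg) adds the prefix ka-, so the same rule applies.
The other patterns: stems whose second-to-last letter is 'w' or 'z' add -um; stems whose second-to-last letter is 's' add -ori.
So tomitadf → katomitadf.

katomitadf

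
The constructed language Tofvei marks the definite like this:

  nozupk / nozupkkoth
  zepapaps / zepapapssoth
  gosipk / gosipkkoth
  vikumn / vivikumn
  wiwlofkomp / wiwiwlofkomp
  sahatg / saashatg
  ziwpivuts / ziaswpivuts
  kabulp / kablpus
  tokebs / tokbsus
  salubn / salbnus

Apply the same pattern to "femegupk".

zepapaps and ziwpivuts both end in -s yet inflect differently (zepapapssoth, ziaswpivuts), so the final letter is not what conditions the rule; the second-to-last letter is.
"femegupk" has second-to-last letter 'p'. The stems whose second-to-last letter is 'p' (nozupk → nozupkkoth, zepapaps → zepapapssoth, gosipk → gosipkkoth) double the final consonant and add -oth.
The other patterns: stems whose second-to-last letter is 'm' repeat the first consonant+vowel as a prefix; stems whose second-to-last letter is 't' insert -as- after the first vowel; stems whose second-to-last letter is 'b' or 'l' delete the last vowel and add -us.
So femegupk → femegupkkoth.

femegupkkoth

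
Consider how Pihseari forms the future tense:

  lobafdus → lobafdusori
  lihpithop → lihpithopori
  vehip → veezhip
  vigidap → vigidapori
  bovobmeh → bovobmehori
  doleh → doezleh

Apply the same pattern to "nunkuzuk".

nunkuzukori

bovobmeh and doleh both end in -h yet inflect differently (bovobmehori, doezleh), so the final letter is not what conditions the rule; the number of vowels is.
"nunkuzuk" has 3 vowels. The stems with 3 vowels (vigidap → vigidapori, lobafdus → lobafdusori, lihpithop → lihpithopori) add -ori.
The other pattern: stems with 2 vowels insert -ez- after the first vowel.
So nunkuzuk → nunkuzukori.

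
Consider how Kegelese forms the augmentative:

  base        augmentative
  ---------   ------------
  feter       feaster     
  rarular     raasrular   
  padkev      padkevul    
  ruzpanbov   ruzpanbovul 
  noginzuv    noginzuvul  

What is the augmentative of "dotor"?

padkev and feter both have last vowel 'e' yet inflect differently (padkevul, feaster), so the last vowel is not what conditions the rule; the final letter is.
"dotor" ends in -r. The stems ending in -r (rarular → raasrular, feter → feaster) insert -as- after the first vowel.
So dotor → doastor.

doastor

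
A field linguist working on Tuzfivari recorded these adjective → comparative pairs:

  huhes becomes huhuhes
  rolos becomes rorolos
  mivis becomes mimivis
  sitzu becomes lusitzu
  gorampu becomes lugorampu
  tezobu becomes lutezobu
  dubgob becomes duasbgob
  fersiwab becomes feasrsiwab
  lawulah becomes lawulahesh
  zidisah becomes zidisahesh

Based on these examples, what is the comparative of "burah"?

burahesh

rolos and dubgob both have last vowel 'o' yet inflect differently (rorolos, duasbgob), so the last vowel is not what conditions the rule; the final letter is.
"burah" ends in -h. The stems ending in -h (lawulah → lawulahesh, zidisah → zidisahesh) add -esh.
So burah → burahesh.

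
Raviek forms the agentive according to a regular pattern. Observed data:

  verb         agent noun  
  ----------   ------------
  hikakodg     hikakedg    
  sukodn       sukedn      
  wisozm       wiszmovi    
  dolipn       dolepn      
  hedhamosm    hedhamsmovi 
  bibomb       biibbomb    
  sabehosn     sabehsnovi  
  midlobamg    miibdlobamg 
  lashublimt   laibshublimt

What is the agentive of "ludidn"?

ludedn

hikakodg and midlobamg both end in -g yet inflect differently (hikakedg, miibdlobamg), so the final letter is not what conditions the rule; the second-to-last letter is.
"ludidn" has second-to-last letter 'd'. The stems whose second-to-last letter is 'd' (hikakodg → hikakedg, sukodn → sukedn) change the last vowel to 'e'.
So ludidn → ludedn.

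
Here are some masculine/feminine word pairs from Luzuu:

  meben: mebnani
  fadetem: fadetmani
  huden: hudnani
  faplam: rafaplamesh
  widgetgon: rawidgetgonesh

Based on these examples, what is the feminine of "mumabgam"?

ramumabgamesh

fadetem and faplam both end in -m yet inflect differently (fadetmani, rafaplamesh), so the final letter is not what conditions the rule; the last vowel is.
"mumabgam" has last vowel 'a'. The one such stem in the data (faplam → rafaplamesh) adds ra- … -esh around the stem, so the same rule applies.
So mumabgam → ramumabgamesh.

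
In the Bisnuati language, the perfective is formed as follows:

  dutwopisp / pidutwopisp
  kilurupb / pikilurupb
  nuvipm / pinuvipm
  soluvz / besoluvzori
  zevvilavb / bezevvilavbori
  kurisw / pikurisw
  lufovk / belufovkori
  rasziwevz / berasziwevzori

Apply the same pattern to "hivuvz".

zevvilavb and kilurupb both end in -b yet inflect differently (bezevvilavbori, pikilurupb), so the final letter is not what conditions the rule; the second-to-last letter is.
"hivuvz" has second-to-last letter 'v'. The stems whose second-to-last letter is 'v' (rasziwevz → berasziwevzori, soluvz → besoluvzori, zevvilavb → bezevvilavbori) add be- … -ori around the stem.
The other pattern: stems whose second-to-last letter is 'p' or 's' add the prefix pi-.
So hivuvz → behivuvzori.

behivuvzori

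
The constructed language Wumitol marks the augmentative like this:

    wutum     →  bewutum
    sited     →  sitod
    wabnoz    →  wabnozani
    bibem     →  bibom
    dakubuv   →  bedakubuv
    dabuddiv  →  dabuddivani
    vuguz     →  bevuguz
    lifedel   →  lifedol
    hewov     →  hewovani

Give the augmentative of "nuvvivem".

wabnoz and vuguz both end in -z yet inflect differently (wabnozani, bevuguz), so the final letter is not what conditions the rule; the last vowel is.
"nuvvivem" has last vowel 'e'. The stems whose last vowel is 'e' (sited → sitod, lifedel → lifedol, bibem → bibom) change the last vowel to 'o'.
So nuvvivem → nuvvivom.

nuvvivom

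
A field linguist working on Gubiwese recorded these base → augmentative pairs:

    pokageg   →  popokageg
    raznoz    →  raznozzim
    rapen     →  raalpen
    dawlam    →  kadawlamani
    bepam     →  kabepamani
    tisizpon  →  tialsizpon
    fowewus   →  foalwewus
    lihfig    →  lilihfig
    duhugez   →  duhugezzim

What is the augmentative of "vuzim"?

kavuzimani

duhugez and pokageg both have last vowel 'e' yet inflect differently (duhugezzim, popokageg), so the last vowel is not what conditions the rule; the final letter is.
"vuzim" ends in -m. The stems ending in -m (dawlam → kadawlamani, bepam → kabepamani) add ka- … -ani around the stem.
The other patterns: stems ending in -z double the final consonant and add -im; stems ending in -g repeat the first consonant+vowel as a prefix; stems ending in -n or -s insert -al- after the first vowel.
So vuzim → kavuzimani.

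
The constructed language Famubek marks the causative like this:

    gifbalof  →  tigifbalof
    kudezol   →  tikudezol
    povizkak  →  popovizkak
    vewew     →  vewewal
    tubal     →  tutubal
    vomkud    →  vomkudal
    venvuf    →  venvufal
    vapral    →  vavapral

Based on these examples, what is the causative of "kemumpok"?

tikemumpok

vapral and kudezol both end in -l yet inflect differently (vavapral, tikudezol), so the final letter is not what conditions the rule; the last vowel is.
"kemumpok" has last vowel 'o'. The stems whose last vowel is 'o' (gifbalof → tigifbalof, kudezol → tikudezol) add the prefix ti-.
The other patterns: stems whose last vowel is 'a' repeat the first consonant+vowel as a prefix; stems whose last vowel is 'e' or 'u' add -al.
So kemumpok → tikemumpok.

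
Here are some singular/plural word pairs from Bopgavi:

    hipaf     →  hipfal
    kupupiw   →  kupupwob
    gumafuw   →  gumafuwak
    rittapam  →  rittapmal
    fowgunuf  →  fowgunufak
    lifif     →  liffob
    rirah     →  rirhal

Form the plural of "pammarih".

pammarhob

fowgunuf and hipaf both end in -f yet inflect differently (fowgunufak, hipfal), so the final letter is not what conditions the rule; the last vowel is.
"pammarih" has last vowel 'i'. The stems whose last vowel is 'i' (lifif → liffob, kupupiw → kupupwob) delete the last vowel and add -ob.
The other patterns: stems whose last vowel is 'u' add -ak; stems whose last vowel is 'a' delete the last vowel and add -al.
So pammarih → pammarhob.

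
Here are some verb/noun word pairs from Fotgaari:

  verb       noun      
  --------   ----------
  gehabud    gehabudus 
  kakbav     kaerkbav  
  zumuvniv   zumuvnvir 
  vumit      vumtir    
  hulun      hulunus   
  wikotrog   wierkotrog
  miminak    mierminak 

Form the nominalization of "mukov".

muerkov

kakbav and zumuvniv both end in -v yet inflect differently (kaerkbav, zumuvnvir), so the final letter is not what conditions the rule; the last vowel is.
"mukov" has last vowel 'o'. The one such stem in the data (wikotrog → wierkotrog) inserts -er- after the first vowel (as do kakbav, miminak), so the same rule applies.
The other patterns: stems whose last vowel is 'u' add -us; stems whose last vowel is 'i' delete the last vowel and add -ir.
So mukov → muerkov.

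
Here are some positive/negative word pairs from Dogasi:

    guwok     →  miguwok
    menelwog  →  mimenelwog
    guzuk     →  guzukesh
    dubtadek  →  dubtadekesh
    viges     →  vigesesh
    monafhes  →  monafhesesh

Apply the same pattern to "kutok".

"kutok" has last vowel 'o'. The stems whose last vowel is 'o' (guwok → miguwok, menelwog → mimenelwog) add the prefix mi-.
The other pattern: stems whose last vowel is 'e' or 'u' add -esh.
So kutok → mikutok.

mikutok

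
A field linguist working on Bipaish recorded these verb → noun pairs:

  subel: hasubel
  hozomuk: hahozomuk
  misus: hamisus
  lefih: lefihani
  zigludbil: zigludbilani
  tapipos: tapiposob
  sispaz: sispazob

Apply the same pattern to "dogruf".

hadogruf

subel and zigludbil both end in -l yet inflect differently (hasubel, zigludbilani), so the final letter is not what conditions the rule; the last vowel is.
"dogruf" has last vowel 'u'. The stems whose last vowel is 'u' (hozomuk → hahozomuk, misus → hamisus) add the prefix ha-.
The other patterns: stems whose last vowel is 'i' add -ani; stems whose last vowel is 'a' or 'o' add -ob.
So dogruf → hadogruf.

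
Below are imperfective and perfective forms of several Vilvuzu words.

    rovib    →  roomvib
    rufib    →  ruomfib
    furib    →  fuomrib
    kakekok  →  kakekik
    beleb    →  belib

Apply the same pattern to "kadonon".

rovib and beleb both end in -b yet inflect differently (roomvib, belib), so the final letter is not what conditions the rule; the last vowel is.
"kadonon" has last vowel 'o'. The one such stem in the data (kakekok → kakekik) changes the last vowel to 'i' (as does beleb), so the same rule applies.
The other pattern: stems whose last vowel is 'i' insert -om- after the first vowel.
So kadonon → kadonin.

kadonin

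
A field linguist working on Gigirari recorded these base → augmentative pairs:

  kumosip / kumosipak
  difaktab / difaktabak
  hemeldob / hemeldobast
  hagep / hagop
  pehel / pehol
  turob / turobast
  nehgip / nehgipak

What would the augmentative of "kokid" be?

kokidak

hagep and nehgip both end in -p yet inflect differently (hagop, nehgipak), so the final letter is not what conditions the rule; the last vowel is.
"kokid" has last vowel 'i'. The stems whose last vowel is 'i' (nehgip → nehgipak, kumosip → kumosipak) add -ak.
The other patterns: stems whose last vowel is 'e' change the last vowel to 'o'; stems whose last vowel is 'o' add -ast.
So kokid → kokidak.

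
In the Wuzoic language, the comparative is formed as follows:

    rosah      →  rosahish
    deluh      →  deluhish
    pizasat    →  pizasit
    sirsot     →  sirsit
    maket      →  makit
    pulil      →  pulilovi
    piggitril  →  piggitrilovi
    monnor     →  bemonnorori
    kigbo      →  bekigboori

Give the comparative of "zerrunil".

rosah and pizasat both have last vowel 'a' yet inflect differently (rosahish, pizasit), so the last vowel is not what conditions the rule; the final letter is.
"zerrunil" ends in -l. The stems ending in -l (pulil → pulilovi, piggitril → piggitrilovi) add -ovi.
The other patterns: stems ending in -h add -ish; stems ending in -t change the last vowel to 'i'; stems ending in -o or -r add be- … -ori around the stem.
So zerrunil → zerrunilovi.

zerrunilovi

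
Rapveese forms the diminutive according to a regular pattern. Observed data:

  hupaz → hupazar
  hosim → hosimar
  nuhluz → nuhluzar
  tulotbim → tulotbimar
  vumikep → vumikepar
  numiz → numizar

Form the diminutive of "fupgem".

fupgemar

Every pair shown (hupaz → hupazar, hosim → hosimar, nuhluz → nuhluzar, …) follows the same rule: add -ar.
So fupgem → fupgemar.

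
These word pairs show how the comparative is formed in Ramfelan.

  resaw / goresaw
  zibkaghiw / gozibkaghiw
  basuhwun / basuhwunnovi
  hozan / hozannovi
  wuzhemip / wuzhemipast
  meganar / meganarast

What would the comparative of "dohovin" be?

dohovinnovi

resaw and hozan both have last vowel 'a' yet inflect differently (goresaw, hozannovi), so the last vowel is not what conditions the rule; the final letter is.
"dohovin" ends in -n. The stems ending in -n (basuhwun → basuhwunnovi, hozan → hozannovi) double the final consonant and add -ovi.
So dohovin → dohovinnovi.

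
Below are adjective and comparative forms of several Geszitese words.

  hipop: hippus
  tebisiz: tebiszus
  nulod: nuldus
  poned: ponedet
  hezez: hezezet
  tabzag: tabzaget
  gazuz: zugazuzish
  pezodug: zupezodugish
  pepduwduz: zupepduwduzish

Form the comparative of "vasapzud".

nulod and poned both end in -d yet inflect differently (nuldus, ponedet), so the final letter is not what conditions the rule; the last vowel is.
"vasapzud" has last vowel 'u'. The stems whose last vowel is 'u' (gazuz → zugazuzish, pezodug → zupezodugish, pepduwduz → zupepduwduzish) add zu- … -ish around the stem.
So vasapzud → zuvasapzudish.

zuvasapzudish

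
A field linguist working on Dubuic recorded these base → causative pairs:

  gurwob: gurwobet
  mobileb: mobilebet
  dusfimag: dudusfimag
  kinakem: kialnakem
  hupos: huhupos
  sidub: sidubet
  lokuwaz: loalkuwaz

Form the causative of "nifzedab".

nifzedabet

"nifzedab" ends in -b. The stems ending in -b (mobileb → mobilebet, sidub → sidubet, gurwob → gurwobet) add -et.
So nifzedab → nifzedabet.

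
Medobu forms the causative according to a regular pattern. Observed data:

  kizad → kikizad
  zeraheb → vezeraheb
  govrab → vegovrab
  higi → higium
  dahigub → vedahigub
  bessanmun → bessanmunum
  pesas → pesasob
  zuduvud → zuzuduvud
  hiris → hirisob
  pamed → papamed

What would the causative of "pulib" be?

vepulib

zeraheb and pamed both have last vowel 'e' yet inflect differently (vezeraheb, papamed), so the last vowel is not what conditions the rule; the final letter is.
"pulib" ends in -b. The stems ending in -b (govrab → vegovrab, dahigub → vedahigub, zeraheb → vezeraheb) add the prefix ve-.
So pulib → vepulib.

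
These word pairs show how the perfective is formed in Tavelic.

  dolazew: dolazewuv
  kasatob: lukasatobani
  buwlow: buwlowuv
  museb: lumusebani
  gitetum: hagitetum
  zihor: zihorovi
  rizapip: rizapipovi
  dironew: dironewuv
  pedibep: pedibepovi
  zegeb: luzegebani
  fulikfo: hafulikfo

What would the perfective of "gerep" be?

gerepovi

"gerep" ends in -p. The stems ending in -p (rizapip → rizapipovi, pedibep → pedibepovi) add -ovi.
The other patterns: stems ending in -m or -o add the prefix ha-; stems ending in -b add lu- … -ani around the stem; stems ending in -w add -uv.
So gerep → gerepovi.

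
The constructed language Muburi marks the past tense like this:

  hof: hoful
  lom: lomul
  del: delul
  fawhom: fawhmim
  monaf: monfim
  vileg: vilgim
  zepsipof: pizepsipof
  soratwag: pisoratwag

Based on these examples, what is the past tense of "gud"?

"gud" has 1 vowel. The stems with 1 vowel (hof → hoful, lom → lomul, del → delul) add -ul.
The other patterns: stems with 2 vowels delete the last vowel and add -im; stems with 3 vowels add the prefix pi-.
So gud → gudul.

gudul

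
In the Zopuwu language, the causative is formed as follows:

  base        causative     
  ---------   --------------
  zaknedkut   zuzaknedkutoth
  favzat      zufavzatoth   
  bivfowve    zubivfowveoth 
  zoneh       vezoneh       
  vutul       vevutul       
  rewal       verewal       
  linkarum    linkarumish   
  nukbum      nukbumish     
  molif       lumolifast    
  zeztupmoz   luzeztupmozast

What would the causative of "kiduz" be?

lukiduzast

bivfowve and zoneh both have last vowel 'e' yet inflect differently (zubivfowveoth, vezoneh), so the last vowel is not what conditions the rule; the final letter is.
"kiduz" ends in -z. The one such stem in the data (zeztupmoz → luzeztupmozast) adds lu- … -ast around the stem, so the same rule applies.
So kiduz → lukiduzast.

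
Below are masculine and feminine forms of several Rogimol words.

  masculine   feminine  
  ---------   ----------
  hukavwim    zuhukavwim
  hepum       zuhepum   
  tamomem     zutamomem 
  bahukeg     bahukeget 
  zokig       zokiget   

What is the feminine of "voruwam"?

tamomem and bahukeg both have last vowel 'e' yet inflect differently (zutamomem, bahukeget), so the last vowel is not what conditions the rule; the final letter is.
"voruwam" ends in -m. The stems ending in -m (hukavwim → zuhukavwim, hepum → zuhepum, tamomem → zutamomem) add the prefix zu-.
So voruwam → zuvoruwam.

zuvoruwam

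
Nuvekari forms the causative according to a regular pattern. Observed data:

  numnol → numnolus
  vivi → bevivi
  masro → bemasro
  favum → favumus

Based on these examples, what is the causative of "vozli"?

masro and numnol both have last vowel 'o' yet inflect differently (bemasro, numnolus), so the last vowel is not what conditions the rule; whether the stem ends in a vowel or a consonant is.
"vozli" ends in a vowel. The stems ending in a vowel (vivi → bevivi, masro → bemasro) add the prefix be-.
The other pattern: stems ending in a consonant add -us.
So vozli → bevozli.

bevozli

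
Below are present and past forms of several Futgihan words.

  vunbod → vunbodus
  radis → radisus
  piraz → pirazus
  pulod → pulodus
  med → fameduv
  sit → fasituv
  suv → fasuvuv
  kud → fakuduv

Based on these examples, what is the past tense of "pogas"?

"pogas" has 2 vowels. The stems with 2 vowels (vunbod → vunbodus, radis → radisus, piraz → pirazus) add -us.
So pogas → pogasus.

pogasus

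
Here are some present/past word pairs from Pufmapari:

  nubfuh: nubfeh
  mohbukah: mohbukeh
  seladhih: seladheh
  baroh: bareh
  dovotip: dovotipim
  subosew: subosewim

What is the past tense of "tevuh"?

teveh

seladhih and dovotip both have last vowel 'i' yet inflect differently (seladheh, dovotipim), so the last vowel is not what conditions the rule; the final letter is.
"tevuh" ends in -h. The stems ending in -h (nubfuh → nubfeh, mohbukah → mohbukeh, seladhih → seladheh) change the last vowel to 'e'.
So tevuh → teveh.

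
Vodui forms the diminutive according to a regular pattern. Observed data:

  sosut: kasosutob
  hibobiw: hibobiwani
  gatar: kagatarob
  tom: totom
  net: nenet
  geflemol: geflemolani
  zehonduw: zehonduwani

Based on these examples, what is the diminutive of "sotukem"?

sotukemani

net and sosut both end in -t yet inflect differently (nenet, kasosutob), so the final letter is not what conditions the rule; the number of vowels is.
"sotukem" has 3 vowels. The stems with 3 vowels (geflemol → geflemolani, hibobiw → hibobiwani, zehonduw → zehonduwani) add -ani.
The other patterns: stems with 1 vowel repeat the first consonant+vowel as a prefix; stems with 2 vowels add ka- … -ob around the stem.
So sotukem → sotukemani.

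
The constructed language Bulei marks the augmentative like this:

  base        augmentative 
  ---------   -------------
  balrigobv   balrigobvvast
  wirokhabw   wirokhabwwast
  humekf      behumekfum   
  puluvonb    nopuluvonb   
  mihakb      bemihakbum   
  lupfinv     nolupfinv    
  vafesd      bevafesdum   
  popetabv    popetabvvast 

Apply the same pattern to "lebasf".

"lebasf" has second-to-last letter 's'. The one such stem in the data (vafesd → bevafesdum) adds be- … -um around the stem, so the same rule applies.
The other patterns: stems whose second-to-last letter is 'b' double the final consonant and add -ast; stems whose second-to-last letter is 'n' add the prefix no-.
So lebasf → belebasfum.

belebasfum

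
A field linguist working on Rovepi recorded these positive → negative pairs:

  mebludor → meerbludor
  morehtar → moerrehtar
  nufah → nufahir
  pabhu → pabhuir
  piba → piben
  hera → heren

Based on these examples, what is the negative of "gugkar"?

morehtar and hera both have last vowel 'a' yet inflect differently (moerrehtar, heren), so the last vowel is not what conditions the rule; the final letter is.
"gugkar" ends in -r. The stems ending in -r (mebludor → meerbludor, morehtar → moerrehtar) insert -er- after the first vowel.
So gugkar → guergkar.

guergkar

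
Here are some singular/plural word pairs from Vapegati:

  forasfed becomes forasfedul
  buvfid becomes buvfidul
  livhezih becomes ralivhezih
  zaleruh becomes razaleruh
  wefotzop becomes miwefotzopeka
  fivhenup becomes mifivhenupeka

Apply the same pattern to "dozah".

buvfid and livhezih both have last vowel 'i' yet inflect differently (buvfidul, ralivhezih), so the last vowel is not what conditions the rule; the final letter is.
"dozah" ends in -h. The stems ending in -h (livhezih → ralivhezih, zaleruh → razaleruh) add the prefix ra-.
So dozah → radozah.

radozah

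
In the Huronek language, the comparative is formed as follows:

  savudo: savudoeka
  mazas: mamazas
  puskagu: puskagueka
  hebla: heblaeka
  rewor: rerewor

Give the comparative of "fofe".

"fofe" ends in a vowel. The stems ending in a vowel (savudo → savudoeka, puskagu → puskagueka, hebla → heblaeka) add -eka.
The other pattern: stems ending in a consonant repeat the first consonant+vowel as a prefix.
So fofe → fofeeka.

fofeeka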